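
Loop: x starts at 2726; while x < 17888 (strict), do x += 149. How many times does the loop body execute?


Step 1: x goes from 2726 toward 17888 by 149; the body runs while x<17888, so iterations = ceil((bound-start)/step)
Step 2: Distance=15162
Step 3: ceil(15162/149)=102

102


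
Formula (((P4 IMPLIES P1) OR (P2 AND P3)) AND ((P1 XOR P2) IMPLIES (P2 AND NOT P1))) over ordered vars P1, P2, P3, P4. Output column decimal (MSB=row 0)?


Formula: (((P4 IMPLIES P1) OR (P2 AND P3)) AND ((P1 XOR P2) IMPLIES (P2 AND NOT P1))) over P1, P2, P3, P4 (16 rows)
Evaluate each row (bits = P1,P2,P3,P4, MSB first):
  row 0 [0000]: (((0 IMPLIES 0) OR (0 AND 0)) AND ((0 XOR 0) IMPLIES (0 AND NOT 0))) -> 1
  row 1 [0001]: (((1 IMPLIES 0) OR (0 AND 0)) AND ((0 XOR 0) IMPLIES (0 AND NOT 0))) -> 0
  row 2 [0010]: (((0 IMPLIES 0) OR (0 AND 1)) AND ((0 XOR 0) IMPLIES (0 AND NOT 0))) -> 1
  row 3 [0011]: (((1 IMPLIES 0) OR (0 AND 1)) AND ((0 XOR 0) IMPLIES (0 AND NOT 0))) -> 0
  row 4 [0100]: (((0 IMPLIES 0) OR (1 AND 0)) AND ((0 XOR 1) IMPLIES (1 AND NOT 0))) -> 1
  row 5 [0101]: (((1 IMPLIES 0) OR (1 AND 0)) AND ((0 XOR 1) IMPLIES (1 AND NOT 0))) -> 0
  row 6 [0110]: (((0 IMPLIES 0) OR (1 AND 1)) AND ((0 XOR 1) IMPLIES (1 AND NOT 0))) -> 1
  row 7 [0111]: (((1 IMPLIES 0) OR (1 AND 1)) AND ((0 XOR 1) IMPLIES (1 AND NOT 0))) -> 1
  row 8 [1000]: (((0 IMPLIES 1) OR (0 AND 0)) AND ((1 XOR 0) IMPLIES (0 AND NOT 1))) -> 0
  row 9 [1001]: (((1 IMPLIES 1) OR (0 AND 0)) AND ((1 XOR 0) IMPLIES (0 AND NOT 1))) -> 0
  row 10 [1010]: (((0 IMPLIES 1) OR (0 AND 1)) AND ((1 XOR 0) IMPLIES (0 AND NOT 1))) -> 0
  row 11 [1011]: (((1 IMPLIES 1) OR (0 AND 1)) AND ((1 XOR 0) IMPLIES (0 AND NOT 1))) -> 0
  row 12 [1100]: (((0 IMPLIES 1) OR (1 AND 0)) AND ((1 XOR 1) IMPLIES (1 AND NOT 1))) -> 1
  row 13 [1101]: (((1 IMPLIES 1) OR (1 AND 0)) AND ((1 XOR 1) IMPLIES (1 AND NOT 1))) -> 1
  row 14 [1110]: (((0 IMPLIES 1) OR (1 AND 1)) AND ((1 XOR 1) IMPLIES (1 AND NOT 1))) -> 1
  row 15 [1111]: (((1 IMPLIES 1) OR (1 AND 1)) AND ((1 XOR 1) IMPLIES (1 AND NOT 1))) -> 1
Full result column, 4 rows per line (P1,P2 fixed per line; P3,P4 runs 00..11 left to right):
  rows 0-3 [P1,P2=00]: 1010  = hex A
  rows 4-7 [P1,P2=01]: 1011  = hex B
  rows 8-11 [P1,P2=10]: 0000  = hex 0
  rows 12-15 [P1,P2=11]: 1111  = hex F
Output column (row 0 .. row 15) = 1010101100001111
Output column grouped in 4s = 1010 1011 0000 1111 = 0xAB0F
Convert to decimal digit by digit (value = value*16 + digit):
  A -> 10
  10*16 + 11 (B) = 171
  171*16 + 0 = 2736
  2736*16 + 15 (F) = 43791
Decimal = 43791

43791


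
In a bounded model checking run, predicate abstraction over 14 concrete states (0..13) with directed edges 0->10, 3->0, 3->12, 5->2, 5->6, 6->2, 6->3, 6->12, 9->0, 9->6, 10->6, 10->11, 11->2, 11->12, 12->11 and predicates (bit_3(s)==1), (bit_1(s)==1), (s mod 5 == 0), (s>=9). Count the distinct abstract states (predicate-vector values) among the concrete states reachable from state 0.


BFS from 0:
Concrete reachable: {0, 2, 3, 6, 10, 11, 12}
Abstract via predicates (bit_3(s)==1), (bit_1(s)==1), (s mod 5 == 0), (s>=9):
  (0,0,1,0) <- {0}
  (0,1,0,0) <- {2, 3, 6}
  (1,0,0,1) <- {12}
  (1,1,0,1) <- {11}
  (1,1,1,1) <- {10}
Distinct abstract states = 5

5


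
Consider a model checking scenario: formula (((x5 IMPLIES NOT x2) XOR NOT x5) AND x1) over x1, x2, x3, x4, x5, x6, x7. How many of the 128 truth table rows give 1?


Formula: (((x5 IMPLIES NOT x2) XOR NOT x5) AND x1) over 7 vars (128 rows)
Evaluate each row (x1, x2, x3, x4, x5, x6, x7 as bits, MSB first):
  row 0 [0000000]: (((0 IMPLIES NOT 0) XOR NOT 0) AND 0) -> 0
  row 1 [0000001]: (((0 IMPLIES NOT 0) XOR NOT 0) AND 0) -> 0
  row 2 [0000010]: (((0 IMPLIES NOT 0) XOR NOT 0) AND 0) -> 0
  row 3 [0000011]: (((0 IMPLIES NOT 0) XOR NOT 0) AND 0) -> 0
  row 4 [0000100]: (((1 IMPLIES NOT 0) XOR NOT 1) AND 0) -> 0
  (every remaining row is evaluated the same way; all 128 results are listed next)
Full result column, 8 rows per line (x1,x2,x3,x4 fixed per line; x5,x6,x7 runs 000..111 left to right):
  rows 0-7 [x1,x2,x3,x4=0000]: 00000000  (ones: 0)
  rows 8-15 [x1,x2,x3,x4=0001]: 00000000  (ones: 0)
  rows 16-23 [x1,x2,x3,x4=0010]: 00000000  (ones: 0)
  rows 24-31 [x1,x2,x3,x4=0011]: 00000000  (ones: 0)
  rows 32-39 [x1,x2,x3,x4=0100]: 00000000  (ones: 0)
  rows 40-47 [x1,x2,x3,x4=0101]: 00000000  (ones: 0)
  rows 48-55 [x1,x2,x3,x4=0110]: 00000000  (ones: 0)
  rows 56-63 [x1,x2,x3,x4=0111]: 00000000  (ones: 0)
  rows 64-71 [x1,x2,x3,x4=1000]: 00001111  (ones: 4)
  rows 72-79 [x1,x2,x3,x4=1001]: 00001111  (ones: 4)
  rows 80-87 [x1,x2,x3,x4=1010]: 00001111  (ones: 4)
  rows 88-95 [x1,x2,x3,x4=1011]: 00001111  (ones: 4)
  rows 96-103 [x1,x2,x3,x4=1100]: 00000000  (ones: 0)
  rows 104-111 [x1,x2,x3,x4=1101]: 00000000  (ones: 0)
  rows 112-119 [x1,x2,x3,x4=1110]: 00000000  (ones: 0)
  rows 120-127 [x1,x2,x3,x4=1111]: 00000000  (ones: 0)
Count of 1-rows = 0+0+0+0+0+0+0+0+4+4+4+4+0+0+0+0 = 16

16


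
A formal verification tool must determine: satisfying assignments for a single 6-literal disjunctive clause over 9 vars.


Step 1: Total=2^9=512
Step 2: Unsat when all 6 false: 2^3=8
Step 3: Sat=512-8=504

504


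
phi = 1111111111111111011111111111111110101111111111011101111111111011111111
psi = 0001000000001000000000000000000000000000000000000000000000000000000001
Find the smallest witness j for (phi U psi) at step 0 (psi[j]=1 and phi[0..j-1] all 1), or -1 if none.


(phi U psi) at 0: need smallest j with psi[j]=1 and phi[i]=1 for all i in [0,j).
Scan from step 0:
  step 0: phi=1, psi=0 -> continue
  step 1: phi=1, psi=0 -> continue
  step 2: phi=1, psi=0 -> continue
  step 3: psi=1 and phi held for [0,3) -> witness found
Witness step = 3

3


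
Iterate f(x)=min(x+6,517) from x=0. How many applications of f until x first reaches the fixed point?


Step 1: x=0, cap=517, increment=6
Step 2: x grows by 6 each step until capped at 517; fixed point is x=517
Step 3: iterations = ceil(517/6) = 87

87


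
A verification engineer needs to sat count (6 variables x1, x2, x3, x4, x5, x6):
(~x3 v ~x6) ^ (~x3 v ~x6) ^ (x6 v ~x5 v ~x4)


CNF with 3 clauses over 6 vars (64 assignments).
An assignment satisfies CNF iff every clause has >=1 true literal.
Check each row (bits = x1,x2,x3,x4,x5,x6; clause T/F shown):
  row 0 [000000]: clauses=TTT -> 1
  row 1 [000001]: clauses=TTT -> 1
  row 2 [000010]: clauses=TTT -> 1
  row 3 [000011]: clauses=TTT -> 1
  row 4 [000100]: clauses=TTT -> 1
  (every remaining row is evaluated the same way; all 64 results are listed next)
Full result column, 8 rows per line (x1,x2,x3 fixed per line; x4,x5,x6 runs 000..111 left to right):
  rows 0-7 [x1,x2,x3=000]: 11111101  (ones: 7)
  rows 8-15 [x1,x2,x3=001]: 10101000  (ones: 3)
  rows 16-23 [x1,x2,x3=010]: 11111101  (ones: 7)
  rows 24-31 [x1,x2,x3=011]: 10101000  (ones: 3)
  rows 32-39 [x1,x2,x3=100]: 11111101  (ones: 7)
  rows 40-47 [x1,x2,x3=101]: 10101000  (ones: 3)
  rows 48-55 [x1,x2,x3=110]: 11111101  (ones: 7)
  rows 56-63 [x1,x2,x3=111]: 10101000  (ones: 3)
Satisfying assignments = 7+3+7+3+7+3+7+3 = 40

40


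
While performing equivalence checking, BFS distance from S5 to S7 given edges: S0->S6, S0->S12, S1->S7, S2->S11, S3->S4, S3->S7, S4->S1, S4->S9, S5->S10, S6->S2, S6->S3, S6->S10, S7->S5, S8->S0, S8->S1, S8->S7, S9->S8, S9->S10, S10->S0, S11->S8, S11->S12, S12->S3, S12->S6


BFS layer-by-layer from S5:
  dist 0: {S5}
  dist 1: {S10}
  dist 2: {S0}
  dist 3: {S6, S12}
  dist 4: {S2, S3}
  dist 5: {S4, S7, S11}
  -> S7 reached at distance 5
Shortest path length = 5

5


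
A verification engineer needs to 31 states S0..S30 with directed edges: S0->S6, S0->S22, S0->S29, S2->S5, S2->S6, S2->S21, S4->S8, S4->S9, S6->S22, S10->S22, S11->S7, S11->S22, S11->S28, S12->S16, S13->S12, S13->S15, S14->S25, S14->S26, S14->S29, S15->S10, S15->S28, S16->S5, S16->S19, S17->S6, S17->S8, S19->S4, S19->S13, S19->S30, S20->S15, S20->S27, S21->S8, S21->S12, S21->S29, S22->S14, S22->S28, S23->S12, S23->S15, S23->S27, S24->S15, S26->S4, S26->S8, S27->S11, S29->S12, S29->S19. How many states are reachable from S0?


BFS from S0:
  layer 0: {S0}
  layer 1: {S6, S22, S29}
  layer 2: {S12, S14, S19, S28}
  layer 3: {S4, S13, S16, S25, S26, S30}
  layer 4: {S5, S8, S9, S15}
  layer 5: {S10}
Reachable set: {S0, S4, S5, S6, S8, S9, S10, S12, S13, S14, S15, S16, S19, S22, S25, S26, S28, S29, S30}
Count = 19

19


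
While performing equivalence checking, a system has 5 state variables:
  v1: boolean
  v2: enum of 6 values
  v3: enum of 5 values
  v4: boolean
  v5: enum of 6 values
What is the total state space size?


State space = product of domain sizes of all variables.
Domain sizes:
  v1 (boolean): 2
  v2 (enum of 6 values): 6
  v3 (enum of 5 values): 5
  v4 (boolean): 2
  v5 (enum of 6 values): 6
Product = 2 * 6 * 5 * 2 * 6 = 720

720


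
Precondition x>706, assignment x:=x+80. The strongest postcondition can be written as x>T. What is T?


Formula: sp(P, x:=E) = exists old_x. (x = E[old_x/x]) AND P[old_x/x] (old_x is the value of x before the assignment; eliminate old_x by solving x = E[old_x/x] for old_x)
Step 1: Precondition P: x>706, i.e. old_x > 706
Step 2: Assignment gives x = old_x + 80, so old_x = x - 80
Step 3: Substitute into P: x - 80 > 706
Step 4: Simplify: x > 706+80 = 786

786


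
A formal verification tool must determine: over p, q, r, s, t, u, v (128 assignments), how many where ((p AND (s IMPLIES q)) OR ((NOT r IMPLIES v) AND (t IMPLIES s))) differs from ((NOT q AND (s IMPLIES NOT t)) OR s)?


F1 = ((p AND (s IMPLIES q)) OR ((NOT r IMPLIES v) AND (t IMPLIES s)))
F2 = ((NOT q AND (s IMPLIES NOT t)) OR s)
Evaluate both on each of 128 rows (bits = p,q,r,s,t,u,v):
  row 0 [0000000]: F1=0 F2=1 (differ) -> 1
  row 1 [0000001]: F1=1 F2=1 -> 0
  row 2 [0000010]: F1=0 F2=1 (differ) -> 1
  row 3 [0000011]: F1=1 F2=1 -> 0
  row 4 [0000100]: F1=0 F2=1 (differ) -> 1
  (every remaining row is evaluated the same way; all 128 results are listed next)
Full result column, 8 rows per line (p,q,r,s fixed per line; t,u,v runs 000..111 left to right):
  rows 0-7 [p,q,r,s=0000]: 10101111  (ones: 6)
  rows 8-15 [p,q,r,s=0001]: 10101010  (ones: 4)
  rows 16-23 [p,q,r,s=0010]: 00001111  (ones: 4)
  rows 24-31 [p,q,r,s=0011]: 00000000  (ones: 0)
  rows 32-39 [p,q,r,s=0100]: 01010000  (ones: 2)
  rows 40-47 [p,q,r,s=0101]: 10101010  (ones: 4)
  rows 48-55 [p,q,r,s=0110]: 11110000  (ones: 4)
  rows 56-63 [p,q,r,s=0111]: 00000000  (ones: 0)
  rows 64-71 [p,q,r,s=1000]: 00000000  (ones: 0)
  rows 72-79 [p,q,r,s=1001]: 10101010  (ones: 4)
  rows 80-87 [p,q,r,s=1010]: 00000000  (ones: 0)
  rows 88-95 [p,q,r,s=1011]: 00000000  (ones: 0)
  rows 96-103 [p,q,r,s=1100]: 11111111  (ones: 8)
  rows 104-111 [p,q,r,s=1101]: 00000000  (ones: 0)
  rows 112-119 [p,q,r,s=1110]: 11111111  (ones: 8)
  rows 120-127 [p,q,r,s=1111]: 00000000  (ones: 0)
Disagreements = 6+4+4+0+2+4+4+0+0+4+0+0+8+0+8+0 = 44

44


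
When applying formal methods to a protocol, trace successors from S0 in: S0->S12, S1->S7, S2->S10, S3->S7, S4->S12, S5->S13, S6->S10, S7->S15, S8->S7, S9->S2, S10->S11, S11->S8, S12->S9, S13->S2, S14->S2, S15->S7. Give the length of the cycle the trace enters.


Trace from S0 until a state repeats:
  S0 -> S12 -> S9 -> S2 -> S10 -> S11 -> S8 -> S7 -> S15 -> S7
S7 first seen at step 7, revisited at step 9.
Cycle length = 9 - 7 = 2

2


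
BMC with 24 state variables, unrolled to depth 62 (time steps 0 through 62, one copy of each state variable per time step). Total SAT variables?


BMC unrolls to depth k, creating one copy of each state var for steps 0..k.
Step count = 62 + 1 = 63 (steps 0 through 62)
Vars per step = 24
Total = 24 * 63 = 1512

1512


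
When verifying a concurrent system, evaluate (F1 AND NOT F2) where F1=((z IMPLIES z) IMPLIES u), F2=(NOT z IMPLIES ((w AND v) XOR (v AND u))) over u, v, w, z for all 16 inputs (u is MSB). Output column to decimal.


F1 = ((z IMPLIES z) IMPLIES u)
F2 = (NOT z IMPLIES ((w AND v) XOR (v AND u)))
Counterexample to F1=>F2 is where F1=1 and F2=0.
Evaluate each row (bits = u,v,w,z, MSB first):
  row 0 [0000]: F1=0 F2=0 -> F1&~F2 -> 0
  row 1 [0001]: F1=0 F2=1 -> F1&~F2 -> 0
  row 2 [0010]: F1=0 F2=0 -> F1&~F2 -> 0
  row 3 [0011]: F1=0 F2=1 -> F1&~F2 -> 0
  row 4 [0100]: F1=0 F2=0 -> F1&~F2 -> 0
  row 5 [0101]: F1=0 F2=1 -> F1&~F2 -> 0
  row 6 [0110]: F1=0 F2=1 -> F1&~F2 -> 0
  row 7 [0111]: F1=0 F2=1 -> F1&~F2 -> 0
  row 8 [1000]: F1=1 F2=0 -> F1&~F2 -> 1
  row 9 [1001]: F1=1 F2=1 -> F1&~F2 -> 0
  row 10 [1010]: F1=1 F2=0 -> F1&~F2 -> 1
  row 11 [1011]: F1=1 F2=1 -> F1&~F2 -> 0
  row 12 [1100]: F1=1 F2=1 -> F1&~F2 -> 0
  row 13 [1101]: F1=1 F2=1 -> F1&~F2 -> 0
  row 14 [1110]: F1=1 F2=0 -> F1&~F2 -> 1
  row 15 [1111]: F1=1 F2=1 -> F1&~F2 -> 0
Full result column, 4 rows per line (u,v fixed per line; w,z runs 00..11 left to right):
  rows 0-3 [u,v=00]: 0000  = hex 0
  rows 4-7 [u,v=01]: 0000  = hex 0
  rows 8-11 [u,v=10]: 1010  = hex A
  rows 12-15 [u,v=11]: 0010  = hex 2
Counterexample vector (row 0 .. row 15) = 0000000010100010
Output column grouped in 4s = 0000 0000 1010 0010 = 0x00A2
Convert to decimal digit by digit (value = value*16 + digit):
  0 -> 0
  0*16 + 0 = 0
  0*16 + 10 (A) = 10
  10*16 + 2 = 162
Decimal = 162

162


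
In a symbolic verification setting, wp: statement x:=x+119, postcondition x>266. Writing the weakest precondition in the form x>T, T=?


Formula: wp(x:=E, P) = P[E/x] (substitute E for x in postcondition)
Step 1: Postcondition: x>266
Step 2: Substitute x+119 for x: x+119>266
Step 3: Solve for x: x > 266-119 = 147

147


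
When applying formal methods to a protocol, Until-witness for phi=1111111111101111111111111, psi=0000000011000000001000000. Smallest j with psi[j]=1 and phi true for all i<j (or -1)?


(phi U psi) at 0: need smallest j with psi[j]=1 and phi[i]=1 for all i in [0,j).
Scan from step 0:
  step 0: phi=1, psi=0 -> continue
  step 1: phi=1, psi=0 -> continue
  step 2: phi=1, psi=0 -> continue
  step 3: phi=1, psi=0 -> continue
  step 8: psi=1 and phi held for [0,8) -> witness found
Witness step = 8

8


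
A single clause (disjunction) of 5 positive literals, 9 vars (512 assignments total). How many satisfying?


Step 1: Total=2^9=512
Step 2: Unsat when all 5 false: 2^4=16
Step 3: Sat=512-16=496

496


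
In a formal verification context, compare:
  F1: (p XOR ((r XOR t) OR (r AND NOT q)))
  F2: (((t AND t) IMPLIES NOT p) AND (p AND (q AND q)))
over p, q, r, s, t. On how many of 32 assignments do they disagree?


F1 = (p XOR ((r XOR t) OR (r AND NOT q)))
F2 = (((t AND t) IMPLIES NOT p) AND (p AND (q AND q)))
Evaluate both on each of 32 rows (bits = p,q,r,s,t):
  row 0 [00000]: F1=0 F2=0 -> 0
  row 1 [00001]: F1=1 F2=0 (differ) -> 1
  row 2 [00010]: F1=0 F2=0 -> 0
  row 3 [00011]: F1=1 F2=0 (differ) -> 1
  row 4 [00100]: F1=1 F2=0 (differ) -> 1
  row 5 [00101]: F1=1 F2=0 (differ) -> 1
  row 6 [00110]: F1=1 F2=0 (differ) -> 1
  row 7 [00111]: F1=1 F2=0 (differ) -> 1
  row 8 [01000]: F1=0 F2=0 -> 0
  row 9 [01001]: F1=1 F2=0 (differ) -> 1
  row 10 [01010]: F1=0 F2=0 -> 0
  row 11 [01011]: F1=1 F2=0 (differ) -> 1
  row 12 [01100]: F1=1 F2=0 (differ) -> 1
  row 13 [01101]: F1=0 F2=0 -> 0
  row 14 [01110]: F1=1 F2=0 (differ) -> 1
  row 15 [01111]: F1=0 F2=0 -> 0
  row 16 [10000]: F1=1 F2=0 (differ) -> 1
  row 17 [10001]: F1=0 F2=0 -> 0
  row 18 [10010]: F1=1 F2=0 (differ) -> 1
  row 19 [10011]: F1=0 F2=0 -> 0
  row 20 [10100]: F1=0 F2=0 -> 0
  row 21 [10101]: F1=0 F2=0 -> 0
  row 22 [10110]: F1=0 F2=0 -> 0
  row 23 [10111]: F1=0 F2=0 -> 0
  row 24 [11000]: F1=1 F2=1 -> 0
  row 25 [11001]: F1=0 F2=0 -> 0
  row 26 [11010]: F1=1 F2=1 -> 0
  row 27 [11011]: F1=0 F2=0 -> 0
  row 28 [11100]: F1=0 F2=1 (differ) -> 1
  row 29 [11101]: F1=1 F2=0 (differ) -> 1
  row 30 [11110]: F1=0 F2=1 (differ) -> 1
  row 31 [11111]: F1=1 F2=0 (differ) -> 1
Full result column, 8 rows per line (p,q fixed per line; r,s,t runs 000..111 left to right):
  rows 0-7 [p,q=00]: 01011111  (ones: 6)
  rows 8-15 [p,q=01]: 01011010  (ones: 4)
  rows 16-23 [p,q=10]: 10100000  (ones: 2)
  rows 24-31 [p,q=11]: 00001111  (ones: 4)
Disagreements = 6+4+2+4 = 16

16


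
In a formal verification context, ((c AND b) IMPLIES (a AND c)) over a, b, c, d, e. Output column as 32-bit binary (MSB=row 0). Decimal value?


Formula: ((c AND b) IMPLIES (a AND c)) over a, b, c, d, e (32 rows)
Evaluate each row (bits = a,b,c,d,e, MSB first):
  row 0 [00000]: ((0 AND 0) IMPLIES (0 AND 0)) -> 1
  row 1 [00001]: ((0 AND 0) IMPLIES (0 AND 0)) -> 1
  row 2 [00010]: ((0 AND 0) IMPLIES (0 AND 0)) -> 1
  row 3 [00011]: ((0 AND 0) IMPLIES (0 AND 0)) -> 1
  row 4 [00100]: ((1 AND 0) IMPLIES (0 AND 1)) -> 1
  row 5 [00101]: ((1 AND 0) IMPLIES (0 AND 1)) -> 1
  row 6 [00110]: ((1 AND 0) IMPLIES (0 AND 1)) -> 1
  row 7 [00111]: ((1 AND 0) IMPLIES (0 AND 1)) -> 1
  row 8 [01000]: ((0 AND 1) IMPLIES (0 AND 0)) -> 1
  row 9 [01001]: ((0 AND 1) IMPLIES (0 AND 0)) -> 1
  row 10 [01010]: ((0 AND 1) IMPLIES (0 AND 0)) -> 1
  row 11 [01011]: ((0 AND 1) IMPLIES (0 AND 0)) -> 1
  row 12 [01100]: ((1 AND 1) IMPLIES (0 AND 1)) -> 0
  row 13 [01101]: ((1 AND 1) IMPLIES (0 AND 1)) -> 0
  row 14 [01110]: ((1 AND 1) IMPLIES (0 AND 1)) -> 0
  row 15 [01111]: ((1 AND 1) IMPLIES (0 AND 1)) -> 0
  row 16 [10000]: ((0 AND 0) IMPLIES (1 AND 0)) -> 1
  row 17 [10001]: ((0 AND 0) IMPLIES (1 AND 0)) -> 1
  row 18 [10010]: ((0 AND 0) IMPLIES (1 AND 0)) -> 1
  row 19 [10011]: ((0 AND 0) IMPLIES (1 AND 0)) -> 1
  row 20 [10100]: ((1 AND 0) IMPLIES (1 AND 1)) -> 1
  row 21 [10101]: ((1 AND 0) IMPLIES (1 AND 1)) -> 1
  row 22 [10110]: ((1 AND 0) IMPLIES (1 AND 1)) -> 1
  row 23 [10111]: ((1 AND 0) IMPLIES (1 AND 1)) -> 1
  row 24 [11000]: ((0 AND 1) IMPLIES (1 AND 0)) -> 1
  row 25 [11001]: ((0 AND 1) IMPLIES (1 AND 0)) -> 1
  row 26 [11010]: ((0 AND 1) IMPLIES (1 AND 0)) -> 1
  row 27 [11011]: ((0 AND 1) IMPLIES (1 AND 0)) -> 1
  row 28 [11100]: ((1 AND 1) IMPLIES (1 AND 1)) -> 1
  row 29 [11101]: ((1 AND 1) IMPLIES (1 AND 1)) -> 1
  row 30 [11110]: ((1 AND 1) IMPLIES (1 AND 1)) -> 1
  row 31 [11111]: ((1 AND 1) IMPLIES (1 AND 1)) -> 1
Full result column, 4 rows per line (a,b,c fixed per line; d,e runs 00..11 left to right):
  rows 0-3 [a,b,c=000]: 1111  = hex F
  rows 4-7 [a,b,c=001]: 1111  = hex F
  rows 8-11 [a,b,c=010]: 1111  = hex F
  rows 12-15 [a,b,c=011]: 0000  = hex 0
  rows 16-19 [a,b,c=100]: 1111  = hex F
  rows 20-23 [a,b,c=101]: 1111  = hex F
  rows 24-27 [a,b,c=110]: 1111  = hex F
  rows 28-31 [a,b,c=111]: 1111  = hex F
Output column (row 0 .. row 31) = 11111111111100001111111111111111
Output column grouped in 4s = 1111 1111 1111 0000 1111 1111 1111 1111 = 0xFFF0FFFF
Convert to decimal digit by digit (value = value*16 + digit):
  F -> 15
  15*16 + 15 (F) = 255
  255*16 + 15 (F) = 4095
  4095*16 + 0 = 65520
  65520*16 + 15 (F) = 1048335
  1048335*16 + 15 (F) = 16773375
  16773375*16 + 15 (F) = 268374015
  268374015*16 + 15 (F) = 4293984255
Decimal = 4293984255

4293984255


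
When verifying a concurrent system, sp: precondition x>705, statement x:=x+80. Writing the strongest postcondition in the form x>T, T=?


Formula: sp(P, x:=E) = exists old_x. (x = E[old_x/x]) AND P[old_x/x] (old_x is the value of x before the assignment; eliminate old_x by solving x = E[old_x/x] for old_x)
Step 1: Precondition P: x>705, i.e. old_x > 705
Step 2: Assignment gives x = old_x + 80, so old_x = x - 80
Step 3: Substitute into P: x - 80 > 705
Step 4: Simplify: x > 705+80 = 785

785


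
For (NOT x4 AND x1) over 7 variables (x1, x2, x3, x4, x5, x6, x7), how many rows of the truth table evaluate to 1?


Formula: (NOT x4 AND x1) over 7 vars (128 rows)
Evaluate each row (x1, x2, x3, x4, x5, x6, x7 as bits, MSB first):
  row 0 [0000000]: (NOT 0 AND 0) -> 0
  row 1 [0000001]: (NOT 0 AND 0) -> 0
  row 2 [0000010]: (NOT 0 AND 0) -> 0
  row 3 [0000011]: (NOT 0 AND 0) -> 0
  row 4 [0000100]: (NOT 0 AND 0) -> 0
  (every remaining row is evaluated the same way; all 128 results are listed next)
Full result column, 8 rows per line (x1,x2,x3,x4 fixed per line; x5,x6,x7 runs 000..111 left to right):
  rows 0-7 [x1,x2,x3,x4=0000]: 00000000  (ones: 0)
  rows 8-15 [x1,x2,x3,x4=0001]: 00000000  (ones: 0)
  rows 16-23 [x1,x2,x3,x4=0010]: 00000000  (ones: 0)
  rows 24-31 [x1,x2,x3,x4=0011]: 00000000  (ones: 0)
  rows 32-39 [x1,x2,x3,x4=0100]: 00000000  (ones: 0)
  rows 40-47 [x1,x2,x3,x4=0101]: 00000000  (ones: 0)
  rows 48-55 [x1,x2,x3,x4=0110]: 00000000  (ones: 0)
  rows 56-63 [x1,x2,x3,x4=0111]: 00000000  (ones: 0)
  rows 64-71 [x1,x2,x3,x4=1000]: 11111111  (ones: 8)
  rows 72-79 [x1,x2,x3,x4=1001]: 00000000  (ones: 0)
  rows 80-87 [x1,x2,x3,x4=1010]: 11111111  (ones: 8)
  rows 88-95 [x1,x2,x3,x4=1011]: 00000000  (ones: 0)
  rows 96-103 [x1,x2,x3,x4=1100]: 11111111  (ones: 8)
  rows 104-111 [x1,x2,x3,x4=1101]: 00000000  (ones: 0)
  rows 112-119 [x1,x2,x3,x4=1110]: 11111111  (ones: 8)
  rows 120-127 [x1,x2,x3,x4=1111]: 00000000  (ones: 0)
Count of 1-rows = 0+0+0+0+0+0+0+0+8+0+8+0+8+0+8+0 = 32

32


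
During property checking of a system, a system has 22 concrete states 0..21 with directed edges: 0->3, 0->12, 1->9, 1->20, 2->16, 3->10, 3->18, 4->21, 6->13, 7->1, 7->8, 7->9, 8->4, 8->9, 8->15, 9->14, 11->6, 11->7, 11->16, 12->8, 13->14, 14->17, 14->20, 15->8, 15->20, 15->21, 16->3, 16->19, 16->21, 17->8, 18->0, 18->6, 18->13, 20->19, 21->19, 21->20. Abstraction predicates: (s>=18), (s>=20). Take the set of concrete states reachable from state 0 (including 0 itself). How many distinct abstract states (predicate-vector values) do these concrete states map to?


BFS from 0:
Concrete reachable: {0, 3, 4, 6, 8, 9, 10, 12, 13, 14, 15, 17, 18, 19, 20, 21}
Abstract via predicates (s>=18), (s>=20):
  (0,0) <- {0, 3, 4, 6, 8, 9, 10, 12, 13, 14, 15, 17}
  (1,0) <- {18, 19}
  (1,1) <- {20, 21}
Distinct abstract states = 3

3


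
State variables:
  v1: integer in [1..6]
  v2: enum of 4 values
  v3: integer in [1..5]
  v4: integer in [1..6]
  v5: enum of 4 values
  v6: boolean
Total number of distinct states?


State space = product of domain sizes of all variables.
Domain sizes:
  v1 (integer in [1..6]): 6
  v2 (enum of 4 values): 4
  v3 (integer in [1..5]): 5
  v4 (integer in [1..6]): 6
  v5 (enum of 4 values): 4
  v6 (boolean): 2
Product = 6 * 4 * 5 * 6 * 4 * 2 = 5760

5760


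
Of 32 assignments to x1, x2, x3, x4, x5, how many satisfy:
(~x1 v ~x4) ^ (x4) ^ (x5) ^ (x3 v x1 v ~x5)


CNF with 4 clauses over 5 vars (32 assignments).
An assignment satisfies CNF iff every clause has >=1 true literal.
Check each row (bits = x1,x2,x3,x4,x5; clause T/F shown):
  row 0 [00000]: clauses=TFFT -> 0
  row 1 [00001]: clauses=TFTF -> 0
  row 2 [00010]: clauses=TTFT -> 0
  row 3 [00011]: clauses=TTTF -> 0
  row 4 [00100]: clauses=TFFT -> 0
  row 5 [00101]: clauses=TFTT -> 0
  row 6 [00110]: clauses=TTFT -> 0
  row 7 [00111]: clauses=TTTT -> 1
  row 8 [01000]: clauses=TFFT -> 0
  row 9 [01001]: clauses=TFTF -> 0
  row 10 [01010]: clauses=TTFT -> 0
  row 11 [01011]: clauses=TTTF -> 0
  row 12 [01100]: clauses=TFFT -> 0
  row 13 [01101]: clauses=TFTT -> 0
  row 14 [01110]: clauses=TTFT -> 0
  row 15 [01111]: clauses=TTTT -> 1
  row 16 [10000]: clauses=TFFT -> 0
  row 17 [10001]: clauses=TFTT -> 0
  row 18 [10010]: clauses=FTFT -> 0
  row 19 [10011]: clauses=FTTT -> 0
  row 20 [10100]: clauses=TFFT -> 0
  row 21 [10101]: clauses=TFTT -> 0
  row 22 [10110]: clauses=FTFT -> 0
  row 23 [10111]: clauses=FTTT -> 0
  row 24 [11000]: clauses=TFFT -> 0
  row 25 [11001]: clauses=TFTT -> 0
  row 26 [11010]: clauses=FTFT -> 0
  row 27 [11011]: clauses=FTTT -> 0
  row 28 [11100]: clauses=TFFT -> 0
  row 29 [11101]: clauses=TFTT -> 0
  row 30 [11110]: clauses=FTFT -> 0
  row 31 [11111]: clauses=FTTT -> 0
Full result column, 8 rows per line (x1,x2 fixed per line; x3,x4,x5 runs 000..111 left to right):
  rows 0-7 [x1,x2=00]: 00000001  (ones: 1)
  rows 8-15 [x1,x2=01]: 00000001  (ones: 1)
  rows 16-23 [x1,x2=10]: 00000000  (ones: 0)
  rows 24-31 [x1,x2=11]: 00000000  (ones: 0)
Satisfying assignments = 1+1+0+0 = 2

2


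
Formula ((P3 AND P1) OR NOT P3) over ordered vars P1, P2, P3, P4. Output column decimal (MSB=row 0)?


Formula: ((P3 AND P1) OR NOT P3) over P1, P2, P3, P4 (16 rows)
Evaluate each row (bits = P1,P2,P3,P4, MSB first):
  row 0 [0000]: ((0 AND 0) OR NOT 0) -> 1
  row 1 [0001]: ((0 AND 0) OR NOT 0) -> 1
  row 2 [0010]: ((1 AND 0) OR NOT 1) -> 0
  row 3 [0011]: ((1 AND 0) OR NOT 1) -> 0
  row 4 [0100]: ((0 AND 0) OR NOT 0) -> 1
  row 5 [0101]: ((0 AND 0) OR NOT 0) -> 1
  row 6 [0110]: ((1 AND 0) OR NOT 1) -> 0
  row 7 [0111]: ((1 AND 0) OR NOT 1) -> 0
  row 8 [1000]: ((0 AND 1) OR NOT 0) -> 1
  row 9 [1001]: ((0 AND 1) OR NOT 0) -> 1
  row 10 [1010]: ((1 AND 1) OR NOT 1) -> 1
  row 11 [1011]: ((1 AND 1) OR NOT 1) -> 1
  row 12 [1100]: ((0 AND 1) OR NOT 0) -> 1
  row 13 [1101]: ((0 AND 1) OR NOT 0) -> 1
  row 14 [1110]: ((1 AND 1) OR NOT 1) -> 1
  row 15 [1111]: ((1 AND 1) OR NOT 1) -> 1
Full result column, 4 rows per line (P1,P2 fixed per line; P3,P4 runs 00..11 left to right):
  rows 0-3 [P1,P2=00]: 1100  = hex C
  rows 4-7 [P1,P2=01]: 1100  = hex C
  rows 8-11 [P1,P2=10]: 1111  = hex F
  rows 12-15 [P1,P2=11]: 1111  = hex F
Output column (row 0 .. row 15) = 1100110011111111
Output column grouped in 4s = 1100 1100 1111 1111 = 0xCCFF
Convert to decimal digit by digit (value = value*16 + digit):
  C -> 12
  12*16 + 12 (C) = 204
  204*16 + 15 (F) = 3279
  3279*16 + 15 (F) = 52479
Decimal = 52479

52479


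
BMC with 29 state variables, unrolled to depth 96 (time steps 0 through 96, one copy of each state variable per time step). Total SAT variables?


BMC unrolls to depth k, creating one copy of each state var for steps 0..k.
Step count = 96 + 1 = 97 (steps 0 through 96)
Vars per step = 29
Total = 29 * 97 = 2813

2813


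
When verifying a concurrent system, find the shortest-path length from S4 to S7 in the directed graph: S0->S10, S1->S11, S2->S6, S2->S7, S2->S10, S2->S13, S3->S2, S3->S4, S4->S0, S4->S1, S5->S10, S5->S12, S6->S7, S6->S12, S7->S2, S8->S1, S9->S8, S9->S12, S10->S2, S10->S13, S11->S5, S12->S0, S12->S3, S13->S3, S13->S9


BFS layer-by-layer from S4:
  dist 0: {S4}
  dist 1: {S0, S1}
  dist 2: {S10, S11}
  dist 3: {S2, S5, S13}
  dist 4: {S3, S6, S7, S9, S12}
  -> S7 reached at distance 4
Shortest path length = 4

4


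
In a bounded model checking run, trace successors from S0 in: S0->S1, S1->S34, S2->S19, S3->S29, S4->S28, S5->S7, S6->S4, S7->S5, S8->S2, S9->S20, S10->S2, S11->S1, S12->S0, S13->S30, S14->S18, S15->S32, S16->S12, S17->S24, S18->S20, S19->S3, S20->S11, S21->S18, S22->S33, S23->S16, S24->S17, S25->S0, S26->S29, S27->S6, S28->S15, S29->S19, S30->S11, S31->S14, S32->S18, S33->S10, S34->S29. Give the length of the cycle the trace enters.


Trace from S0 until a state repeats:
  S0 -> S1 -> S34 -> S29 -> S19 -> S3 -> S29
S29 first seen at step 3, revisited at step 6.
Cycle length = 6 - 3 = 3

3


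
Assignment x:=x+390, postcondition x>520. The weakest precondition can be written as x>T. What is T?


Formula: wp(x:=E, P) = P[E/x] (substitute E for x in postcondition)
Step 1: Postcondition: x>520
Step 2: Substitute x+390 for x: x+390>520
Step 3: Solve for x: x > 520-390 = 130

130


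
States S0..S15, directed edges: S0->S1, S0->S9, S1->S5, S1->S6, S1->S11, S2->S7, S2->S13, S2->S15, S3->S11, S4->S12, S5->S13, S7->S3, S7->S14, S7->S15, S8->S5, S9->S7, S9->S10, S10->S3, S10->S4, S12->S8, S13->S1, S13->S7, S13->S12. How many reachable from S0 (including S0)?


BFS from S0:
  layer 0: {S0}
  layer 1: {S1, S9}
  layer 2: {S5, S6, S7, S10, S11}
  layer 3: {S3, S4, S13, S14, S15}
  layer 4: {S12}
  layer 5: {S8}
Reachable set: {S0, S1, S3, S4, S5, S6, S7, S8, S9, S10, S11, S12, S13, S14, S15}
Count = 15

15


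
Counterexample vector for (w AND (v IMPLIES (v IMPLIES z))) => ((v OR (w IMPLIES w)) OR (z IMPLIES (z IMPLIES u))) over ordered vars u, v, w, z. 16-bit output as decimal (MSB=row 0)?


F1 = (w AND (v IMPLIES (v IMPLIES z)))
F2 = ((v OR (w IMPLIES w)) OR (z IMPLIES (z IMPLIES u)))
Counterexample to F1=>F2 is where F1=1 and F2=0.
Evaluate each row (bits = u,v,w,z, MSB first):
  row 0 [0000]: F1=0 F2=1 -> F1&~F2 -> 0
  row 1 [0001]: F1=0 F2=1 -> F1&~F2 -> 0
  row 2 [0010]: F1=1 F2=1 -> F1&~F2 -> 0
  row 3 [0011]: F1=1 F2=1 -> F1&~F2 -> 0
  row 4 [0100]: F1=0 F2=1 -> F1&~F2 -> 0
  row 5 [0101]: F1=0 F2=1 -> F1&~F2 -> 0
  row 6 [0110]: F1=0 F2=1 -> F1&~F2 -> 0
  row 7 [0111]: F1=1 F2=1 -> F1&~F2 -> 0
  row 8 [1000]: F1=0 F2=1 -> F1&~F2 -> 0
  row 9 [1001]: F1=0 F2=1 -> F1&~F2 -> 0
  row 10 [1010]: F1=1 F2=1 -> F1&~F2 -> 0
  row 11 [1011]: F1=1 F2=1 -> F1&~F2 -> 0
  row 12 [1100]: F1=0 F2=1 -> F1&~F2 -> 0
  row 13 [1101]: F1=0 F2=1 -> F1&~F2 -> 0
  row 14 [1110]: F1=0 F2=1 -> F1&~F2 -> 0
  row 15 [1111]: F1=1 F2=1 -> F1&~F2 -> 0
Full result column, 4 rows per line (u,v fixed per line; w,z runs 00..11 left to right):
  rows 0-3 [u,v=00]: 0000  = hex 0
  rows 4-7 [u,v=01]: 0000  = hex 0
  rows 8-11 [u,v=10]: 0000  = hex 0
  rows 12-15 [u,v=11]: 0000  = hex 0
Counterexample vector (row 0 .. row 15) = 0000000000000000
Output column grouped in 4s = 0000 0000 0000 0000 = 0x0000
Convert to decimal digit by digit (value = value*16 + digit):
  0 -> 0
  0*16 + 0 = 0
  0*16 + 0 = 0
  0*16 + 0 = 0
Decimal = 0

0


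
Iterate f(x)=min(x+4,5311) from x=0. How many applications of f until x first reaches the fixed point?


Step 1: x=0, cap=5311, increment=4
Step 2: x grows by 4 each step until capped at 5311; fixed point is x=5311
Step 3: iterations = ceil(5311/4) = 1328

1328


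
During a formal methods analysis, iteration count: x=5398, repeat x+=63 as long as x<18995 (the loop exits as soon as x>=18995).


Step 1: x goes from 5398 toward 18995 by 63; the body runs while x<18995, so iterations = ceil((bound-start)/step)
Step 2: Distance=13597
Step 3: ceil(13597/63)=216

216


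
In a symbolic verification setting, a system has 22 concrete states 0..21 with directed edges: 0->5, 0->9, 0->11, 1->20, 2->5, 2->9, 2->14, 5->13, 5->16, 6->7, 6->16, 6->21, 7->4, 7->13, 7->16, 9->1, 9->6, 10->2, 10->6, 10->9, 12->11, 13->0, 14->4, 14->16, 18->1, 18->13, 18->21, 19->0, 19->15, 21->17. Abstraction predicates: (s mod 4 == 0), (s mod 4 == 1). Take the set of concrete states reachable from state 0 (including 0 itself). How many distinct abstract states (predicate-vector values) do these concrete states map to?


BFS from 0:
Concrete reachable: {0, 1, 4, 5, 6, 7, 9, 11, 13, 16, 17, 20, 21}
Abstract via predicates (s mod 4 == 0), (s mod 4 == 1):
  (0,0) <- {6, 7, 11}
  (0,1) <- {1, 5, 9, 13, 17, 21}
  (1,0) <- {0, 4, 16, 20}
Distinct abstract states = 3

3


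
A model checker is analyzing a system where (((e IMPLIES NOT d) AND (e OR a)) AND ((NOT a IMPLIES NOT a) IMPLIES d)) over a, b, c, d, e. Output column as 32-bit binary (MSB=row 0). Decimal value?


Formula: (((e IMPLIES NOT d) AND (e OR a)) AND ((NOT a IMPLIES NOT a) IMPLIES d)) over a, b, c, d, e (32 rows)
Evaluate each row (bits = a,b,c,d,e, MSB first):
  row 0 [00000]: (((0 IMPLIES NOT 0) AND (0 OR 0)) AND ((NOT 0 IMPLIES NOT 0) IMPLIES 0)) -> 0
  row 1 [00001]: (((1 IMPLIES NOT 0) AND (1 OR 0)) AND ((NOT 0 IMPLIES NOT 0) IMPLIES 0)) -> 0
  row 2 [00010]: (((0 IMPLIES NOT 1) AND (0 OR 0)) AND ((NOT 0 IMPLIES NOT 0) IMPLIES 1)) -> 0
  row 3 [00011]: (((1 IMPLIES NOT 1) AND (1 OR 0)) AND ((NOT 0 IMPLIES NOT 0) IMPLIES 1)) -> 0
  row 4 [00100]: (((0 IMPLIES NOT 0) AND (0 OR 0)) AND ((NOT 0 IMPLIES NOT 0) IMPLIES 0)) -> 0
  row 5 [00101]: (((1 IMPLIES NOT 0) AND (1 OR 0)) AND ((NOT 0 IMPLIES NOT 0) IMPLIES 0)) -> 0
  row 6 [00110]: (((0 IMPLIES NOT 1) AND (0 OR 0)) AND ((NOT 0 IMPLIES NOT 0) IMPLIES 1)) -> 0
  row 7 [00111]: (((1 IMPLIES NOT 1) AND (1 OR 0)) AND ((NOT 0 IMPLIES NOT 0) IMPLIES 1)) -> 0
  row 8 [01000]: (((0 IMPLIES NOT 0) AND (0 OR 0)) AND ((NOT 0 IMPLIES NOT 0) IMPLIES 0)) -> 0
  row 9 [01001]: (((1 IMPLIES NOT 0) AND (1 OR 0)) AND ((NOT 0 IMPLIES NOT 0) IMPLIES 0)) -> 0
  row 10 [01010]: (((0 IMPLIES NOT 1) AND (0 OR 0)) AND ((NOT 0 IMPLIES NOT 0) IMPLIES 1)) -> 0
  row 11 [01011]: (((1 IMPLIES NOT 1) AND (1 OR 0)) AND ((NOT 0 IMPLIES NOT 0) IMPLIES 1)) -> 0
  row 12 [01100]: (((0 IMPLIES NOT 0) AND (0 OR 0)) AND ((NOT 0 IMPLIES NOT 0) IMPLIES 0)) -> 0
  row 13 [01101]: (((1 IMPLIES NOT 0) AND (1 OR 0)) AND ((NOT 0 IMPLIES NOT 0) IMPLIES 0)) -> 0
  row 14 [01110]: (((0 IMPLIES NOT 1) AND (0 OR 0)) AND ((NOT 0 IMPLIES NOT 0) IMPLIES 1)) -> 0
  row 15 [01111]: (((1 IMPLIES NOT 1) AND (1 OR 0)) AND ((NOT 0 IMPLIES NOT 0) IMPLIES 1)) -> 0
  row 16 [10000]: (((0 IMPLIES NOT 0) AND (0 OR 1)) AND ((NOT 1 IMPLIES NOT 1) IMPLIES 0)) -> 0
  row 17 [10001]: (((1 IMPLIES NOT 0) AND (1 OR 1)) AND ((NOT 1 IMPLIES NOT 1) IMPLIES 0)) -> 0
  row 18 [10010]: (((0 IMPLIES NOT 1) AND (0 OR 1)) AND ((NOT 1 IMPLIES NOT 1) IMPLIES 1)) -> 1
  row 19 [10011]: (((1 IMPLIES NOT 1) AND (1 OR 1)) AND ((NOT 1 IMPLIES NOT 1) IMPLIES 1)) -> 0
  row 20 [10100]: (((0 IMPLIES NOT 0) AND (0 OR 1)) AND ((NOT 1 IMPLIES NOT 1) IMPLIES 0)) -> 0
  row 21 [10101]: (((1 IMPLIES NOT 0) AND (1 OR 1)) AND ((NOT 1 IMPLIES NOT 1) IMPLIES 0)) -> 0
  row 22 [10110]: (((0 IMPLIES NOT 1) AND (0 OR 1)) AND ((NOT 1 IMPLIES NOT 1) IMPLIES 1)) -> 1
  row 23 [10111]: (((1 IMPLIES NOT 1) AND (1 OR 1)) AND ((NOT 1 IMPLIES NOT 1) IMPLIES 1)) -> 0
  row 24 [11000]: (((0 IMPLIES NOT 0) AND (0 OR 1)) AND ((NOT 1 IMPLIES NOT 1) IMPLIES 0)) -> 0
  row 25 [11001]: (((1 IMPLIES NOT 0) AND (1 OR 1)) AND ((NOT 1 IMPLIES NOT 1) IMPLIES 0)) -> 0
  row 26 [11010]: (((0 IMPLIES NOT 1) AND (0 OR 1)) AND ((NOT 1 IMPLIES NOT 1) IMPLIES 1)) -> 1
  row 27 [11011]: (((1 IMPLIES NOT 1) AND (1 OR 1)) AND ((NOT 1 IMPLIES NOT 1) IMPLIES 1)) -> 0
  row 28 [11100]: (((0 IMPLIES NOT 0) AND (0 OR 1)) AND ((NOT 1 IMPLIES NOT 1) IMPLIES 0)) -> 0
  row 29 [11101]: (((1 IMPLIES NOT 0) AND (1 OR 1)) AND ((NOT 1 IMPLIES NOT 1) IMPLIES 0)) -> 0
  row 30 [11110]: (((0 IMPLIES NOT 1) AND (0 OR 1)) AND ((NOT 1 IMPLIES NOT 1) IMPLIES 1)) -> 1
  row 31 [11111]: (((1 IMPLIES NOT 1) AND (1 OR 1)) AND ((NOT 1 IMPLIES NOT 1) IMPLIES 1)) -> 0
Full result column, 4 rows per line (a,b,c fixed per line; d,e runs 00..11 left to right):
  rows 0-3 [a,b,c=000]: 0000  = hex 0
  rows 4-7 [a,b,c=001]: 0000  = hex 0
  rows 8-11 [a,b,c=010]: 0000  = hex 0
  rows 12-15 [a,b,c=011]: 0000  = hex 0
  rows 16-19 [a,b,c=100]: 0010  = hex 2
  rows 20-23 [a,b,c=101]: 0010  = hex 2
  rows 24-27 [a,b,c=110]: 0010  = hex 2
  rows 28-31 [a,b,c=111]: 0010  = hex 2
Output column (row 0 .. row 31) = 00000000000000000010001000100010
Output column grouped in 4s = 0000 0000 0000 0000 0010 0010 0010 0010 = 0x00002222
Convert to decimal digit by digit (value = value*16 + digit):
  0 -> 0
  0*16 + 0 = 0
  0*16 + 0 = 0
  0*16 + 0 = 0
  0*16 + 2 = 2
  2*16 + 2 = 34
  34*16 + 2 = 546
  546*16 + 2 = 8738
Decimal = 8738

8738


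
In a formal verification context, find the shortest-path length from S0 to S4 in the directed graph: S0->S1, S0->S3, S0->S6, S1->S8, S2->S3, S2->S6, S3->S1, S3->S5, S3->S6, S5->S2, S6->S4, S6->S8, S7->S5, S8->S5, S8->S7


BFS layer-by-layer from S0:
  dist 0: {S0}
  dist 1: {S1, S3, S6}
  dist 2: {S4, S5, S8}
  -> S4 reached at distance 2
Shortest path length = 2

2


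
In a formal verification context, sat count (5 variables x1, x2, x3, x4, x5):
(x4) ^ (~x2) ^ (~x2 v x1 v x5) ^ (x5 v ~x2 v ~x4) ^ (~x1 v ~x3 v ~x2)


CNF with 5 clauses over 5 vars (32 assignments).
An assignment satisfies CNF iff every clause has >=1 true literal.
Check each row (bits = x1,x2,x3,x4,x5; clause T/F shown):
  row 0 [00000]: clauses=FTTTT -> 0
  row 1 [00001]: clauses=FTTTT -> 0
  row 2 [00010]: clauses=TTTTT -> 1
  row 3 [00011]: clauses=TTTTT -> 1
  row 4 [00100]: clauses=FTTTT -> 0
  row 5 [00101]: clauses=FTTTT -> 0
  row 6 [00110]: clauses=TTTTT -> 1
  row 7 [00111]: clauses=TTTTT -> 1
  row 8 [01000]: clauses=FFFTT -> 0
  row 9 [01001]: clauses=FFTTT -> 0
  row 10 [01010]: clauses=TFFFT -> 0
  row 11 [01011]: clauses=TFTTT -> 0
  row 12 [01100]: clauses=FFFTT -> 0
  row 13 [01101]: clauses=FFTTT -> 0
  row 14 [01110]: clauses=TFFFT -> 0
  row 15 [01111]: clauses=TFTTT -> 0
  row 16 [10000]: clauses=FTTTT -> 0
  row 17 [10001]: clauses=FTTTT -> 0
  row 18 [10010]: clauses=TTTTT -> 1
  row 19 [10011]: clauses=TTTTT -> 1
  row 20 [10100]: clauses=FTTTT -> 0
  row 21 [10101]: clauses=FTTTT -> 0
  row 22 [10110]: clauses=TTTTT -> 1
  row 23 [10111]: clauses=TTTTT -> 1
  row 24 [11000]: clauses=FFTTT -> 0
  row 25 [11001]: clauses=FFTTT -> 0
  row 26 [11010]: clauses=TFTFT -> 0
  row 27 [11011]: clauses=TFTTT -> 0
  row 28 [11100]: clauses=FFTTF -> 0
  row 29 [11101]: clauses=FFTTF -> 0
  row 30 [11110]: clauses=TFTFF -> 0
  row 31 [11111]: clauses=TFTTF -> 0
Full result column, 8 rows per line (x1,x2 fixed per line; x3,x4,x5 runs 000..111 left to right):
  rows 0-7 [x1,x2=00]: 00110011  (ones: 4)
  rows 8-15 [x1,x2=01]: 00000000  (ones: 0)
  rows 16-23 [x1,x2=10]: 00110011  (ones: 4)
  rows 24-31 [x1,x2=11]: 00000000  (ones: 0)
Satisfying assignments = 4+0+4+0 = 8

8


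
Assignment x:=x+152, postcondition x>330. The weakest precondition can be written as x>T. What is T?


Formula: wp(x:=E, P) = P[E/x] (substitute E for x in postcondition)
Step 1: Postcondition: x>330
Step 2: Substitute x+152 for x: x+152>330
Step 3: Solve for x: x > 330-152 = 178

178


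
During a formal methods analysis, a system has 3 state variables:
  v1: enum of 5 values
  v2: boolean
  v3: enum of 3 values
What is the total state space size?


State space = product of domain sizes of all variables.
Domain sizes:
  v1 (enum of 5 values): 5
  v2 (boolean): 2
  v3 (enum of 3 values): 3
Product = 5 * 2 * 3 = 30

30


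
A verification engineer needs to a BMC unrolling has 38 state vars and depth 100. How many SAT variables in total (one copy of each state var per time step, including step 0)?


BMC unrolls to depth k, creating one copy of each state var for steps 0..k.
Step count = 100 + 1 = 101 (steps 0 through 100)
Vars per step = 38
Total = 38 * 101 = 3838

3838


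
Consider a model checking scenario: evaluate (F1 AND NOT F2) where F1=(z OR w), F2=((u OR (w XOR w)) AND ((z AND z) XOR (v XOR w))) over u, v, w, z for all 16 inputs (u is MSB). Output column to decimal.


F1 = (z OR w)
F2 = ((u OR (w XOR w)) AND ((z AND z) XOR (v XOR w)))
Counterexample to F1=>F2 is where F1=1 and F2=0.
Evaluate each row (bits = u,v,w,z, MSB first):
  row 0 [0000]: F1=0 F2=0 -> F1&~F2 -> 0
  row 1 [0001]: F1=1 F2=0 -> F1&~F2 -> 1
  row 2 [0010]: F1=1 F2=0 -> F1&~F2 -> 1
  row 3 [0011]: F1=1 F2=0 -> F1&~F2 -> 1
  row 4 [0100]: F1=0 F2=0 -> F1&~F2 -> 0
  row 5 [0101]: F1=1 F2=0 -> F1&~F2 -> 1
  row 6 [0110]: F1=1 F2=0 -> F1&~F2 -> 1
  row 7 [0111]: F1=1 F2=0 -> F1&~F2 -> 1
  row 8 [1000]: F1=0 F2=0 -> F1&~F2 -> 0
  row 9 [1001]: F1=1 F2=1 -> F1&~F2 -> 0
  row 10 [1010]: F1=1 F2=1 -> F1&~F2 -> 0
  row 11 [1011]: F1=1 F2=0 -> F1&~F2 -> 1
  row 12 [1100]: F1=0 F2=1 -> F1&~F2 -> 0
  row 13 [1101]: F1=1 F2=0 -> F1&~F2 -> 1
  row 14 [1110]: F1=1 F2=0 -> F1&~F2 -> 1
  row 15 [1111]: F1=1 F2=1 -> F1&~F2 -> 0
Full result column, 4 rows per line (u,v fixed per line; w,z runs 00..11 left to right):
  rows 0-3 [u,v=00]: 0111  = hex 7
  rows 4-7 [u,v=01]: 0111  = hex 7
  rows 8-11 [u,v=10]: 0001  = hex 1
  rows 12-15 [u,v=11]: 0110  = hex 6
Counterexample vector (row 0 .. row 15) = 0111011100010110
Output column grouped in 4s = 0111 0111 0001 0110 = 0x7716
Convert to decimal digit by digit (value = value*16 + digit):
  7 -> 7
  7*16 + 7 = 119
  119*16 + 1 = 1905
  1905*16 + 6 = 30486
Decimal = 30486

30486


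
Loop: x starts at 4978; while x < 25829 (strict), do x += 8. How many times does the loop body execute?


Step 1: x goes from 4978 toward 25829 by 8; the body runs while x<25829, so iterations = ceil((bound-start)/step)
Step 2: Distance=20851
Step 3: ceil(20851/8)=2607

2607


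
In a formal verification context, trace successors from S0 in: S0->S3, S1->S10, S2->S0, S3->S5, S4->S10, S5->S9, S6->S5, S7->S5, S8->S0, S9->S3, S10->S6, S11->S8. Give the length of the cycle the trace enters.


Trace from S0 until a state repeats:
  S0 -> S3 -> S5 -> S9 -> S3
S3 first seen at step 1, revisited at step 4.
Cycle length = 4 - 1 = 3

3


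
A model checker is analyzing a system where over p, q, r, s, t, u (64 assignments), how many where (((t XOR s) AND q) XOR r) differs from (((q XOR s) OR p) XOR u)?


F1 = (((t XOR s) AND q) XOR r)
F2 = (((q XOR s) OR p) XOR u)
Evaluate both on each of 64 rows (bits = p,q,r,s,t,u):
  row 0 [000000]: F1=0 F2=0 -> 0
  row 1 [000001]: F1=0 F2=1 (differ) -> 1
  row 2 [000010]: F1=0 F2=0 -> 0
  row 3 [000011]: F1=0 F2=1 (differ) -> 1
  row 4 [000100]: F1=0 F2=1 (differ) -> 1
  (every remaining row is evaluated the same way; all 64 results are listed next)
Full result column, 8 rows per line (p,q,r fixed per line; s,t,u runs 000..111 left to right):
  rows 0-7 [p,q,r=000]: 01011010  (ones: 4)
  rows 8-15 [p,q,r=001]: 10100101  (ones: 4)
  rows 16-23 [p,q,r=010]: 10011001  (ones: 4)
  rows 24-31 [p,q,r=011]: 01100110  (ones: 4)
  rows 32-39 [p,q,r=100]: 10101010  (ones: 4)
  rows 40-47 [p,q,r=101]: 01010101  (ones: 4)
  rows 48-55 [p,q,r=110]: 10010110  (ones: 4)
  rows 56-63 [p,q,r=111]: 01101001  (ones: 4)
Disagreements = 4+4+4+4+4+4+4+4 = 32

32
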